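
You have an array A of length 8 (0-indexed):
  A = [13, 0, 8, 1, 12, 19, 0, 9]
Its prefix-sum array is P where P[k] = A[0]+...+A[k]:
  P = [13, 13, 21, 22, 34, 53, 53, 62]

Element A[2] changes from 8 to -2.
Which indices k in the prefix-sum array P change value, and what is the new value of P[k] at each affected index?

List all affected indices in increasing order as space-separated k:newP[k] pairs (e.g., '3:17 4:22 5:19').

Answer: 2:11 3:12 4:24 5:43 6:43 7:52

Derivation:
P[k] = A[0] + ... + A[k]
P[k] includes A[2] iff k >= 2
Affected indices: 2, 3, ..., 7; delta = -10
  P[2]: 21 + -10 = 11
  P[3]: 22 + -10 = 12
  P[4]: 34 + -10 = 24
  P[5]: 53 + -10 = 43
  P[6]: 53 + -10 = 43
  P[7]: 62 + -10 = 52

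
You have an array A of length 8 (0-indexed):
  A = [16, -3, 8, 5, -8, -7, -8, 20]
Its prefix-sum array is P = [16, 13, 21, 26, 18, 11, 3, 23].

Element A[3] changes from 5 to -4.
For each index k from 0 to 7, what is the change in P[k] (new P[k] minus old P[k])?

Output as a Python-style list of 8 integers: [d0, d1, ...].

Answer: [0, 0, 0, -9, -9, -9, -9, -9]

Derivation:
Element change: A[3] 5 -> -4, delta = -9
For k < 3: P[k] unchanged, delta_P[k] = 0
For k >= 3: P[k] shifts by exactly -9
Delta array: [0, 0, 0, -9, -9, -9, -9, -9]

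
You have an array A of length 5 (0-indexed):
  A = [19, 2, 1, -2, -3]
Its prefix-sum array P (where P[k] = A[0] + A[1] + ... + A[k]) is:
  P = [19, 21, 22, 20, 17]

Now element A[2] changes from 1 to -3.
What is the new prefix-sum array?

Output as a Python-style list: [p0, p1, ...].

Change: A[2] 1 -> -3, delta = -4
P[k] for k < 2: unchanged (A[2] not included)
P[k] for k >= 2: shift by delta = -4
  P[0] = 19 + 0 = 19
  P[1] = 21 + 0 = 21
  P[2] = 22 + -4 = 18
  P[3] = 20 + -4 = 16
  P[4] = 17 + -4 = 13

Answer: [19, 21, 18, 16, 13]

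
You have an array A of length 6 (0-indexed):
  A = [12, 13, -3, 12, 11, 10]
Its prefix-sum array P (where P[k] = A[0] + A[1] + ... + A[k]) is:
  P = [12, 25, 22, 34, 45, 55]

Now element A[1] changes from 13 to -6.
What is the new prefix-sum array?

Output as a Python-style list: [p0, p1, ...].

Change: A[1] 13 -> -6, delta = -19
P[k] for k < 1: unchanged (A[1] not included)
P[k] for k >= 1: shift by delta = -19
  P[0] = 12 + 0 = 12
  P[1] = 25 + -19 = 6
  P[2] = 22 + -19 = 3
  P[3] = 34 + -19 = 15
  P[4] = 45 + -19 = 26
  P[5] = 55 + -19 = 36

Answer: [12, 6, 3, 15, 26, 36]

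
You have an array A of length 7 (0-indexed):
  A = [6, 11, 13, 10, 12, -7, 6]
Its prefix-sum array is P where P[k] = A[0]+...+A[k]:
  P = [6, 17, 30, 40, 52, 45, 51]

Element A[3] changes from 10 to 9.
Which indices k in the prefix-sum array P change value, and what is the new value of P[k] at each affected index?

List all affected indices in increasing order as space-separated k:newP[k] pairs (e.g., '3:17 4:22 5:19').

P[k] = A[0] + ... + A[k]
P[k] includes A[3] iff k >= 3
Affected indices: 3, 4, ..., 6; delta = -1
  P[3]: 40 + -1 = 39
  P[4]: 52 + -1 = 51
  P[5]: 45 + -1 = 44
  P[6]: 51 + -1 = 50

Answer: 3:39 4:51 5:44 6:50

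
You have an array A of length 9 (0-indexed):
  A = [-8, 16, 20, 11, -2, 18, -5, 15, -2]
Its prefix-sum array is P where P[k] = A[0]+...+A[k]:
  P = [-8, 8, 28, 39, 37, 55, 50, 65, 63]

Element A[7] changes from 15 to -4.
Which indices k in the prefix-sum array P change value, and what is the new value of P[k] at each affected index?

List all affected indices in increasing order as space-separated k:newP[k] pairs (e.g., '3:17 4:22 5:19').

Answer: 7:46 8:44

Derivation:
P[k] = A[0] + ... + A[k]
P[k] includes A[7] iff k >= 7
Affected indices: 7, 8, ..., 8; delta = -19
  P[7]: 65 + -19 = 46
  P[8]: 63 + -19 = 44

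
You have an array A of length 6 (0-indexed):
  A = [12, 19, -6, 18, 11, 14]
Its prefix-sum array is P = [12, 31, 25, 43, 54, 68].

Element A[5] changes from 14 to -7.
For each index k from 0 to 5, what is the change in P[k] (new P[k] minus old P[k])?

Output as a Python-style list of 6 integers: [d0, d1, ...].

Answer: [0, 0, 0, 0, 0, -21]

Derivation:
Element change: A[5] 14 -> -7, delta = -21
For k < 5: P[k] unchanged, delta_P[k] = 0
For k >= 5: P[k] shifts by exactly -21
Delta array: [0, 0, 0, 0, 0, -21]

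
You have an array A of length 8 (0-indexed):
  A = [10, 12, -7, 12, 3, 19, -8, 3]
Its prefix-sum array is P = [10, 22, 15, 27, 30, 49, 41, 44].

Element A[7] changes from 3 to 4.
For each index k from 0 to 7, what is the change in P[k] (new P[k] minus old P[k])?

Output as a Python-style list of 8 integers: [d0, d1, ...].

Element change: A[7] 3 -> 4, delta = 1
For k < 7: P[k] unchanged, delta_P[k] = 0
For k >= 7: P[k] shifts by exactly 1
Delta array: [0, 0, 0, 0, 0, 0, 0, 1]

Answer: [0, 0, 0, 0, 0, 0, 0, 1]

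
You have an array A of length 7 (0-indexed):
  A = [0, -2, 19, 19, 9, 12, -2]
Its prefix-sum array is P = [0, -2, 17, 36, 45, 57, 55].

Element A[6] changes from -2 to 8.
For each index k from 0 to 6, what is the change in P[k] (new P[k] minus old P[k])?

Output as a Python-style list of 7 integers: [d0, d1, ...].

Answer: [0, 0, 0, 0, 0, 0, 10]

Derivation:
Element change: A[6] -2 -> 8, delta = 10
For k < 6: P[k] unchanged, delta_P[k] = 0
For k >= 6: P[k] shifts by exactly 10
Delta array: [0, 0, 0, 0, 0, 0, 10]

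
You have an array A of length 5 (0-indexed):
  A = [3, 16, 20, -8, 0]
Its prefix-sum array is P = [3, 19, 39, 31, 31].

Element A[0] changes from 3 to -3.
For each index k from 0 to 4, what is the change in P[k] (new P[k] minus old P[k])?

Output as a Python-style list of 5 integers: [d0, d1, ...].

Element change: A[0] 3 -> -3, delta = -6
For k < 0: P[k] unchanged, delta_P[k] = 0
For k >= 0: P[k] shifts by exactly -6
Delta array: [-6, -6, -6, -6, -6]

Answer: [-6, -6, -6, -6, -6]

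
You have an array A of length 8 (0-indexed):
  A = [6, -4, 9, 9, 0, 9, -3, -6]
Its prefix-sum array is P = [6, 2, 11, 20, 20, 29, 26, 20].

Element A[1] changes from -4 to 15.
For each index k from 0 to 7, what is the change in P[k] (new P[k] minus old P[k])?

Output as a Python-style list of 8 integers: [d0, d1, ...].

Answer: [0, 19, 19, 19, 19, 19, 19, 19]

Derivation:
Element change: A[1] -4 -> 15, delta = 19
For k < 1: P[k] unchanged, delta_P[k] = 0
For k >= 1: P[k] shifts by exactly 19
Delta array: [0, 19, 19, 19, 19, 19, 19, 19]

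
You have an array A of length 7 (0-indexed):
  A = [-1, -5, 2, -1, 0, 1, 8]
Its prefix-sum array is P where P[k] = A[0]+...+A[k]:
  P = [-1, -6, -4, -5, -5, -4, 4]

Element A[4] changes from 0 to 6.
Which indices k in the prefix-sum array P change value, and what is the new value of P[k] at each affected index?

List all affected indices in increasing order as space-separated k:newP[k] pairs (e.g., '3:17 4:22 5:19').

P[k] = A[0] + ... + A[k]
P[k] includes A[4] iff k >= 4
Affected indices: 4, 5, ..., 6; delta = 6
  P[4]: -5 + 6 = 1
  P[5]: -4 + 6 = 2
  P[6]: 4 + 6 = 10

Answer: 4:1 5:2 6:10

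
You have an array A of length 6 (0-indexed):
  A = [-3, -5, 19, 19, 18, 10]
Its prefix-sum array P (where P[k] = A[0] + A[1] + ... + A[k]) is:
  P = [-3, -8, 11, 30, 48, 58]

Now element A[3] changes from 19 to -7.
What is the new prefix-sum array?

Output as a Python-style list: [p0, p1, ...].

Answer: [-3, -8, 11, 4, 22, 32]

Derivation:
Change: A[3] 19 -> -7, delta = -26
P[k] for k < 3: unchanged (A[3] not included)
P[k] for k >= 3: shift by delta = -26
  P[0] = -3 + 0 = -3
  P[1] = -8 + 0 = -8
  P[2] = 11 + 0 = 11
  P[3] = 30 + -26 = 4
  P[4] = 48 + -26 = 22
  P[5] = 58 + -26 = 32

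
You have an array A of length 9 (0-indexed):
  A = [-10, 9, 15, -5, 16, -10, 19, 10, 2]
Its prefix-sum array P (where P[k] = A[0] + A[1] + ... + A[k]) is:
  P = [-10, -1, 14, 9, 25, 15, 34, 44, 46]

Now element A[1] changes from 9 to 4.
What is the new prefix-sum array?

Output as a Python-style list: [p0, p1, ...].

Answer: [-10, -6, 9, 4, 20, 10, 29, 39, 41]

Derivation:
Change: A[1] 9 -> 4, delta = -5
P[k] for k < 1: unchanged (A[1] not included)
P[k] for k >= 1: shift by delta = -5
  P[0] = -10 + 0 = -10
  P[1] = -1 + -5 = -6
  P[2] = 14 + -5 = 9
  P[3] = 9 + -5 = 4
  P[4] = 25 + -5 = 20
  P[5] = 15 + -5 = 10
  P[6] = 34 + -5 = 29
  P[7] = 44 + -5 = 39
  P[8] = 46 + -5 = 41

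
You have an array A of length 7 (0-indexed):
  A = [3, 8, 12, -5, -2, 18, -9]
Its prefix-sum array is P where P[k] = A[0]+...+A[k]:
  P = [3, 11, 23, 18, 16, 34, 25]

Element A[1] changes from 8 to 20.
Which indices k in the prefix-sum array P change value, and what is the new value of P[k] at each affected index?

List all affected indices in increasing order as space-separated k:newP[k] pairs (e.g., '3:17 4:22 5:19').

Answer: 1:23 2:35 3:30 4:28 5:46 6:37

Derivation:
P[k] = A[0] + ... + A[k]
P[k] includes A[1] iff k >= 1
Affected indices: 1, 2, ..., 6; delta = 12
  P[1]: 11 + 12 = 23
  P[2]: 23 + 12 = 35
  P[3]: 18 + 12 = 30
  P[4]: 16 + 12 = 28
  P[5]: 34 + 12 = 46
  P[6]: 25 + 12 = 37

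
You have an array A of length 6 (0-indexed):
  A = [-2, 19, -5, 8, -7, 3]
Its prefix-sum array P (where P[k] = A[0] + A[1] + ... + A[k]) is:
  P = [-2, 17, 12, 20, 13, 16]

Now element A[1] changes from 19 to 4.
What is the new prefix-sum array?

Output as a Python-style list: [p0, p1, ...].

Change: A[1] 19 -> 4, delta = -15
P[k] for k < 1: unchanged (A[1] not included)
P[k] for k >= 1: shift by delta = -15
  P[0] = -2 + 0 = -2
  P[1] = 17 + -15 = 2
  P[2] = 12 + -15 = -3
  P[3] = 20 + -15 = 5
  P[4] = 13 + -15 = -2
  P[5] = 16 + -15 = 1

Answer: [-2, 2, -3, 5, -2, 1]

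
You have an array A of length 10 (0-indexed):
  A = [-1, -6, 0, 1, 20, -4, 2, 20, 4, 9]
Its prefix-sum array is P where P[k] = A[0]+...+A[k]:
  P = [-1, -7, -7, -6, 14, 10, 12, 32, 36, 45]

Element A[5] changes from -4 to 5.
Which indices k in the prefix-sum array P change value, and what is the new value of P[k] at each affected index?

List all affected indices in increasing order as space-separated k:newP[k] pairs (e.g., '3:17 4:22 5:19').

P[k] = A[0] + ... + A[k]
P[k] includes A[5] iff k >= 5
Affected indices: 5, 6, ..., 9; delta = 9
  P[5]: 10 + 9 = 19
  P[6]: 12 + 9 = 21
  P[7]: 32 + 9 = 41
  P[8]: 36 + 9 = 45
  P[9]: 45 + 9 = 54

Answer: 5:19 6:21 7:41 8:45 9:54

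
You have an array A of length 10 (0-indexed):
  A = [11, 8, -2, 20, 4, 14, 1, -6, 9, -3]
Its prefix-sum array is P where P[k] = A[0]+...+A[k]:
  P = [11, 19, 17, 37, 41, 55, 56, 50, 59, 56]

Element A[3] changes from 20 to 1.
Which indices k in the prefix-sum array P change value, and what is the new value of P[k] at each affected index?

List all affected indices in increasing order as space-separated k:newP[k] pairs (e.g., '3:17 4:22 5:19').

P[k] = A[0] + ... + A[k]
P[k] includes A[3] iff k >= 3
Affected indices: 3, 4, ..., 9; delta = -19
  P[3]: 37 + -19 = 18
  P[4]: 41 + -19 = 22
  P[5]: 55 + -19 = 36
  P[6]: 56 + -19 = 37
  P[7]: 50 + -19 = 31
  P[8]: 59 + -19 = 40
  P[9]: 56 + -19 = 37

Answer: 3:18 4:22 5:36 6:37 7:31 8:40 9:37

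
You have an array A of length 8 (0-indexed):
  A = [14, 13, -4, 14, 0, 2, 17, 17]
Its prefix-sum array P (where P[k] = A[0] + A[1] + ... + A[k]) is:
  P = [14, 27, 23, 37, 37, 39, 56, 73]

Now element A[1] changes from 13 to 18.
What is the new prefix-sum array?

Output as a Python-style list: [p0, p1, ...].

Answer: [14, 32, 28, 42, 42, 44, 61, 78]

Derivation:
Change: A[1] 13 -> 18, delta = 5
P[k] for k < 1: unchanged (A[1] not included)
P[k] for k >= 1: shift by delta = 5
  P[0] = 14 + 0 = 14
  P[1] = 27 + 5 = 32
  P[2] = 23 + 5 = 28
  P[3] = 37 + 5 = 42
  P[4] = 37 + 5 = 42
  P[5] = 39 + 5 = 44
  P[6] = 56 + 5 = 61
  P[7] = 73 + 5 = 78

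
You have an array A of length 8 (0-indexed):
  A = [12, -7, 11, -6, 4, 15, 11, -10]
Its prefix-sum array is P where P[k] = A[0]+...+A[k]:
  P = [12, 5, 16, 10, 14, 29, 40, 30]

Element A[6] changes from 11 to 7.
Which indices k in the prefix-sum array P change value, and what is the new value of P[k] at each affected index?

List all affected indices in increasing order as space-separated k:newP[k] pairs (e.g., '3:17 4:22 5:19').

P[k] = A[0] + ... + A[k]
P[k] includes A[6] iff k >= 6
Affected indices: 6, 7, ..., 7; delta = -4
  P[6]: 40 + -4 = 36
  P[7]: 30 + -4 = 26

Answer: 6:36 7:26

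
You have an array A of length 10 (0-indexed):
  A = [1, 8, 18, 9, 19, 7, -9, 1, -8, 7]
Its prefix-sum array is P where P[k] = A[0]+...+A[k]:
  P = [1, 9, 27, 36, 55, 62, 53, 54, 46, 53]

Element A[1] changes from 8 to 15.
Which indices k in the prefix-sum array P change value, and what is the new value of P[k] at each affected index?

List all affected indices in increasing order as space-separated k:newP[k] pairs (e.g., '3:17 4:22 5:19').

P[k] = A[0] + ... + A[k]
P[k] includes A[1] iff k >= 1
Affected indices: 1, 2, ..., 9; delta = 7
  P[1]: 9 + 7 = 16
  P[2]: 27 + 7 = 34
  P[3]: 36 + 7 = 43
  P[4]: 55 + 7 = 62
  P[5]: 62 + 7 = 69
  P[6]: 53 + 7 = 60
  P[7]: 54 + 7 = 61
  P[8]: 46 + 7 = 53
  P[9]: 53 + 7 = 60

Answer: 1:16 2:34 3:43 4:62 5:69 6:60 7:61 8:53 9:60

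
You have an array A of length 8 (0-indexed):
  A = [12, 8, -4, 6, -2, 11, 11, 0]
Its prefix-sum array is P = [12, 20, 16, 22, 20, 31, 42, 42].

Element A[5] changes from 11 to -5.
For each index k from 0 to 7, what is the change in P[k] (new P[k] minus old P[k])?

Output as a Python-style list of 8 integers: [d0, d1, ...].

Element change: A[5] 11 -> -5, delta = -16
For k < 5: P[k] unchanged, delta_P[k] = 0
For k >= 5: P[k] shifts by exactly -16
Delta array: [0, 0, 0, 0, 0, -16, -16, -16]

Answer: [0, 0, 0, 0, 0, -16, -16, -16]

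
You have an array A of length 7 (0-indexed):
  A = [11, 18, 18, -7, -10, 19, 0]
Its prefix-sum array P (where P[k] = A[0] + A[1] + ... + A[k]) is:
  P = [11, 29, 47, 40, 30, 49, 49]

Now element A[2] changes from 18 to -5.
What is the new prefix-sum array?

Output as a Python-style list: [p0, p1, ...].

Answer: [11, 29, 24, 17, 7, 26, 26]

Derivation:
Change: A[2] 18 -> -5, delta = -23
P[k] for k < 2: unchanged (A[2] not included)
P[k] for k >= 2: shift by delta = -23
  P[0] = 11 + 0 = 11
  P[1] = 29 + 0 = 29
  P[2] = 47 + -23 = 24
  P[3] = 40 + -23 = 17
  P[4] = 30 + -23 = 7
  P[5] = 49 + -23 = 26
  P[6] = 49 + -23 = 26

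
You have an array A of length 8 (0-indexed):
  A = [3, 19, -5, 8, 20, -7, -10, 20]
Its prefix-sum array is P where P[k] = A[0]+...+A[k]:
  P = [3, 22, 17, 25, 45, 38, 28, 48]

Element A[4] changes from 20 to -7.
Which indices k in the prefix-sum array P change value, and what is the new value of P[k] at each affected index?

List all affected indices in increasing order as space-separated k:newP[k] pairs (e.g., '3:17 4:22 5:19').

Answer: 4:18 5:11 6:1 7:21

Derivation:
P[k] = A[0] + ... + A[k]
P[k] includes A[4] iff k >= 4
Affected indices: 4, 5, ..., 7; delta = -27
  P[4]: 45 + -27 = 18
  P[5]: 38 + -27 = 11
  P[6]: 28 + -27 = 1
  P[7]: 48 + -27 = 21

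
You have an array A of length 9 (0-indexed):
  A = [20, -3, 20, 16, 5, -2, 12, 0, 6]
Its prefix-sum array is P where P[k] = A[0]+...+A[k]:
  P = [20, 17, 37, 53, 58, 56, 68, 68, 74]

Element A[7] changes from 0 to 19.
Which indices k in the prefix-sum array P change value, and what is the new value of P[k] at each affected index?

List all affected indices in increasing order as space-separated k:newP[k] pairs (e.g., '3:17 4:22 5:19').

P[k] = A[0] + ... + A[k]
P[k] includes A[7] iff k >= 7
Affected indices: 7, 8, ..., 8; delta = 19
  P[7]: 68 + 19 = 87
  P[8]: 74 + 19 = 93

Answer: 7:87 8:93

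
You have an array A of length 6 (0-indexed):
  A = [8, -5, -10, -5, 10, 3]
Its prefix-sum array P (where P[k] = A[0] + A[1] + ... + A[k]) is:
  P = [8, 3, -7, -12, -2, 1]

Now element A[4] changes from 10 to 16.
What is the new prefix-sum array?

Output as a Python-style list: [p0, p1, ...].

Answer: [8, 3, -7, -12, 4, 7]

Derivation:
Change: A[4] 10 -> 16, delta = 6
P[k] for k < 4: unchanged (A[4] not included)
P[k] for k >= 4: shift by delta = 6
  P[0] = 8 + 0 = 8
  P[1] = 3 + 0 = 3
  P[2] = -7 + 0 = -7
  P[3] = -12 + 0 = -12
  P[4] = -2 + 6 = 4
  P[5] = 1 + 6 = 7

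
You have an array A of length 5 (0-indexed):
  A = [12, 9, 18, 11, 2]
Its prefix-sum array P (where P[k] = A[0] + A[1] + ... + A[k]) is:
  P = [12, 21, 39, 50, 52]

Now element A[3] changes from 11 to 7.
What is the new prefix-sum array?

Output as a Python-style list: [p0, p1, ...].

Change: A[3] 11 -> 7, delta = -4
P[k] for k < 3: unchanged (A[3] not included)
P[k] for k >= 3: shift by delta = -4
  P[0] = 12 + 0 = 12
  P[1] = 21 + 0 = 21
  P[2] = 39 + 0 = 39
  P[3] = 50 + -4 = 46
  P[4] = 52 + -4 = 48

Answer: [12, 21, 39, 46, 48]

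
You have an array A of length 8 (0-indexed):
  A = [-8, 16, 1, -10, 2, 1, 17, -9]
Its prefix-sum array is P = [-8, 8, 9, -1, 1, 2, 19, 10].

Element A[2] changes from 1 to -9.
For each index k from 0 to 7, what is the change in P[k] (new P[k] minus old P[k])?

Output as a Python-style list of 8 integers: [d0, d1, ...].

Answer: [0, 0, -10, -10, -10, -10, -10, -10]

Derivation:
Element change: A[2] 1 -> -9, delta = -10
For k < 2: P[k] unchanged, delta_P[k] = 0
For k >= 2: P[k] shifts by exactly -10
Delta array: [0, 0, -10, -10, -10, -10, -10, -10]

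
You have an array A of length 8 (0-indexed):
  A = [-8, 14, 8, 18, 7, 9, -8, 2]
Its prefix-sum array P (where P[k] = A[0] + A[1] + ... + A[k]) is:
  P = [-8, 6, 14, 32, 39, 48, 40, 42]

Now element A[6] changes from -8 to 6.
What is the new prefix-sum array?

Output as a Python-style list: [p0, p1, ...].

Change: A[6] -8 -> 6, delta = 14
P[k] for k < 6: unchanged (A[6] not included)
P[k] for k >= 6: shift by delta = 14
  P[0] = -8 + 0 = -8
  P[1] = 6 + 0 = 6
  P[2] = 14 + 0 = 14
  P[3] = 32 + 0 = 32
  P[4] = 39 + 0 = 39
  P[5] = 48 + 0 = 48
  P[6] = 40 + 14 = 54
  P[7] = 42 + 14 = 56

Answer: [-8, 6, 14, 32, 39, 48, 54, 56]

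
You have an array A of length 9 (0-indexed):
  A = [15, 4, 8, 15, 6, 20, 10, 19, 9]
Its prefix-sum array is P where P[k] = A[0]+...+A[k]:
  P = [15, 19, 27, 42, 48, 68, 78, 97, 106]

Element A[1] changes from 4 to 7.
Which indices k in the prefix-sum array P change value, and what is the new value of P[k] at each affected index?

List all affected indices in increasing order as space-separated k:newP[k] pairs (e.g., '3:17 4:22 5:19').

P[k] = A[0] + ... + A[k]
P[k] includes A[1] iff k >= 1
Affected indices: 1, 2, ..., 8; delta = 3
  P[1]: 19 + 3 = 22
  P[2]: 27 + 3 = 30
  P[3]: 42 + 3 = 45
  P[4]: 48 + 3 = 51
  P[5]: 68 + 3 = 71
  P[6]: 78 + 3 = 81
  P[7]: 97 + 3 = 100
  P[8]: 106 + 3 = 109

Answer: 1:22 2:30 3:45 4:51 5:71 6:81 7:100 8:109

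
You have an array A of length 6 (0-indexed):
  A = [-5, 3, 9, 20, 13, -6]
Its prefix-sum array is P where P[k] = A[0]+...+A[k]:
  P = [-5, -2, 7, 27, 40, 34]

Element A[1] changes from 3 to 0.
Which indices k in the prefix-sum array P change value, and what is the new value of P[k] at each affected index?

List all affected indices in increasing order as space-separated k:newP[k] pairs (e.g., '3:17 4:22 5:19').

P[k] = A[0] + ... + A[k]
P[k] includes A[1] iff k >= 1
Affected indices: 1, 2, ..., 5; delta = -3
  P[1]: -2 + -3 = -5
  P[2]: 7 + -3 = 4
  P[3]: 27 + -3 = 24
  P[4]: 40 + -3 = 37
  P[5]: 34 + -3 = 31

Answer: 1:-5 2:4 3:24 4:37 5:31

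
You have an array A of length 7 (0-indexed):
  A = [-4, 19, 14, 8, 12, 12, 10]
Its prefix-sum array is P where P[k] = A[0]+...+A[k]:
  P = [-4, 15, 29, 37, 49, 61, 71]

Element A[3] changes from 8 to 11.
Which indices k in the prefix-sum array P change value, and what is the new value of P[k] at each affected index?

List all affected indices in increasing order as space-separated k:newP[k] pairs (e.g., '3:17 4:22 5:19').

Answer: 3:40 4:52 5:64 6:74

Derivation:
P[k] = A[0] + ... + A[k]
P[k] includes A[3] iff k >= 3
Affected indices: 3, 4, ..., 6; delta = 3
  P[3]: 37 + 3 = 40
  P[4]: 49 + 3 = 52
  P[5]: 61 + 3 = 64
  P[6]: 71 + 3 = 74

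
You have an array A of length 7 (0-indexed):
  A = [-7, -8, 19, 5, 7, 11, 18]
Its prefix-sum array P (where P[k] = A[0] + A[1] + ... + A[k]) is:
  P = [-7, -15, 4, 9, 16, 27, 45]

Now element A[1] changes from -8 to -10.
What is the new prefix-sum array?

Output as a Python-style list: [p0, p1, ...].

Change: A[1] -8 -> -10, delta = -2
P[k] for k < 1: unchanged (A[1] not included)
P[k] for k >= 1: shift by delta = -2
  P[0] = -7 + 0 = -7
  P[1] = -15 + -2 = -17
  P[2] = 4 + -2 = 2
  P[3] = 9 + -2 = 7
  P[4] = 16 + -2 = 14
  P[5] = 27 + -2 = 25
  P[6] = 45 + -2 = 43

Answer: [-7, -17, 2, 7, 14, 25, 43]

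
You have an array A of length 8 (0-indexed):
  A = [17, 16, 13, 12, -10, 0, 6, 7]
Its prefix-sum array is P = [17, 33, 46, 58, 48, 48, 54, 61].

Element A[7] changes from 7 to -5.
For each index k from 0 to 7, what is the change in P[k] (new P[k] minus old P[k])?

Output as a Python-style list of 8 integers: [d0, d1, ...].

Element change: A[7] 7 -> -5, delta = -12
For k < 7: P[k] unchanged, delta_P[k] = 0
For k >= 7: P[k] shifts by exactly -12
Delta array: [0, 0, 0, 0, 0, 0, 0, -12]

Answer: [0, 0, 0, 0, 0, 0, 0, -12]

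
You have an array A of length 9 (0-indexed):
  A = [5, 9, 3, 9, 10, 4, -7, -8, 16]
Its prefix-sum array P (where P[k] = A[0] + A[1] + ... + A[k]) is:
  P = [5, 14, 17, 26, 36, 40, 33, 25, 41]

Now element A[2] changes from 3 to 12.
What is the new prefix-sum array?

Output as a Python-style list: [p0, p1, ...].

Answer: [5, 14, 26, 35, 45, 49, 42, 34, 50]

Derivation:
Change: A[2] 3 -> 12, delta = 9
P[k] for k < 2: unchanged (A[2] not included)
P[k] for k >= 2: shift by delta = 9
  P[0] = 5 + 0 = 5
  P[1] = 14 + 0 = 14
  P[2] = 17 + 9 = 26
  P[3] = 26 + 9 = 35
  P[4] = 36 + 9 = 45
  P[5] = 40 + 9 = 49
  P[6] = 33 + 9 = 42
  P[7] = 25 + 9 = 34
  P[8] = 41 + 9 = 50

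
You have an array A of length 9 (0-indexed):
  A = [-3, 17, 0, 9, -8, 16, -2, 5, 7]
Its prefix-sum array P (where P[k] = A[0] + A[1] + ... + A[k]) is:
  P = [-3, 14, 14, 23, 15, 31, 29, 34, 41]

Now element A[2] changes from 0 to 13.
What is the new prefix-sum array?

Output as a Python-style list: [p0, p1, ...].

Answer: [-3, 14, 27, 36, 28, 44, 42, 47, 54]

Derivation:
Change: A[2] 0 -> 13, delta = 13
P[k] for k < 2: unchanged (A[2] not included)
P[k] for k >= 2: shift by delta = 13
  P[0] = -3 + 0 = -3
  P[1] = 14 + 0 = 14
  P[2] = 14 + 13 = 27
  P[3] = 23 + 13 = 36
  P[4] = 15 + 13 = 28
  P[5] = 31 + 13 = 44
  P[6] = 29 + 13 = 42
  P[7] = 34 + 13 = 47
  P[8] = 41 + 13 = 54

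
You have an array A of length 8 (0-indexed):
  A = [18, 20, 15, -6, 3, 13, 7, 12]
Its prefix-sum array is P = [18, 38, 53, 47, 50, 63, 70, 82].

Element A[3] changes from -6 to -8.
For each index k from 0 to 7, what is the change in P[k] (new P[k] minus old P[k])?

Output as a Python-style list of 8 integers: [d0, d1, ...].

Answer: [0, 0, 0, -2, -2, -2, -2, -2]

Derivation:
Element change: A[3] -6 -> -8, delta = -2
For k < 3: P[k] unchanged, delta_P[k] = 0
For k >= 3: P[k] shifts by exactly -2
Delta array: [0, 0, 0, -2, -2, -2, -2, -2]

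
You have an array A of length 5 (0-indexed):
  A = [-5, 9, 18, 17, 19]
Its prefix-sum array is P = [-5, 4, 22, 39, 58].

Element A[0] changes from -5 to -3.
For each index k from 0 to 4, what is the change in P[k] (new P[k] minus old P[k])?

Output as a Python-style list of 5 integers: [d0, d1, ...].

Element change: A[0] -5 -> -3, delta = 2
For k < 0: P[k] unchanged, delta_P[k] = 0
For k >= 0: P[k] shifts by exactly 2
Delta array: [2, 2, 2, 2, 2]

Answer: [2, 2, 2, 2, 2]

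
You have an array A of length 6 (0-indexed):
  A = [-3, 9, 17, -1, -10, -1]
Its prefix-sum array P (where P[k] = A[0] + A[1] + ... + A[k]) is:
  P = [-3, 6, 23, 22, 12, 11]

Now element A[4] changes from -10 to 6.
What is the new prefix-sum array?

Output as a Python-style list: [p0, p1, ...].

Change: A[4] -10 -> 6, delta = 16
P[k] for k < 4: unchanged (A[4] not included)
P[k] for k >= 4: shift by delta = 16
  P[0] = -3 + 0 = -3
  P[1] = 6 + 0 = 6
  P[2] = 23 + 0 = 23
  P[3] = 22 + 0 = 22
  P[4] = 12 + 16 = 28
  P[5] = 11 + 16 = 27

Answer: [-3, 6, 23, 22, 28, 27]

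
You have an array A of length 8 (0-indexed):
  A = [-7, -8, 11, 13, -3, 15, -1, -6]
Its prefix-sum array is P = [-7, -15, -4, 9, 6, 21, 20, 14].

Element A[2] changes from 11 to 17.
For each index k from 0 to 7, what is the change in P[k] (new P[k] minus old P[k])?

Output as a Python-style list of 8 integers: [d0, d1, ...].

Answer: [0, 0, 6, 6, 6, 6, 6, 6]

Derivation:
Element change: A[2] 11 -> 17, delta = 6
For k < 2: P[k] unchanged, delta_P[k] = 0
For k >= 2: P[k] shifts by exactly 6
Delta array: [0, 0, 6, 6, 6, 6, 6, 6]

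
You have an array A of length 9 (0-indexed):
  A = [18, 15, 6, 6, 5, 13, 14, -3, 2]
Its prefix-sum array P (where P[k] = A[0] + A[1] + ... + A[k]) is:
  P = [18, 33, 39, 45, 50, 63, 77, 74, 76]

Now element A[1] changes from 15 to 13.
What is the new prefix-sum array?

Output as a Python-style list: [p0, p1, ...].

Answer: [18, 31, 37, 43, 48, 61, 75, 72, 74]

Derivation:
Change: A[1] 15 -> 13, delta = -2
P[k] for k < 1: unchanged (A[1] not included)
P[k] for k >= 1: shift by delta = -2
  P[0] = 18 + 0 = 18
  P[1] = 33 + -2 = 31
  P[2] = 39 + -2 = 37
  P[3] = 45 + -2 = 43
  P[4] = 50 + -2 = 48
  P[5] = 63 + -2 = 61
  P[6] = 77 + -2 = 75
  P[7] = 74 + -2 = 72
  P[8] = 76 + -2 = 74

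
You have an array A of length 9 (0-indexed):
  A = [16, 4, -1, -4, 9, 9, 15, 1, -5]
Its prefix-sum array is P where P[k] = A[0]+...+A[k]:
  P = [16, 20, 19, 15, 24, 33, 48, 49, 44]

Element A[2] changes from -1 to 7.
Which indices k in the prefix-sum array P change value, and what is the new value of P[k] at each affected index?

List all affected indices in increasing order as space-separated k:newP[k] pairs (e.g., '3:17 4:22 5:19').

Answer: 2:27 3:23 4:32 5:41 6:56 7:57 8:52

Derivation:
P[k] = A[0] + ... + A[k]
P[k] includes A[2] iff k >= 2
Affected indices: 2, 3, ..., 8; delta = 8
  P[2]: 19 + 8 = 27
  P[3]: 15 + 8 = 23
  P[4]: 24 + 8 = 32
  P[5]: 33 + 8 = 41
  P[6]: 48 + 8 = 56
  P[7]: 49 + 8 = 57
  P[8]: 44 + 8 = 52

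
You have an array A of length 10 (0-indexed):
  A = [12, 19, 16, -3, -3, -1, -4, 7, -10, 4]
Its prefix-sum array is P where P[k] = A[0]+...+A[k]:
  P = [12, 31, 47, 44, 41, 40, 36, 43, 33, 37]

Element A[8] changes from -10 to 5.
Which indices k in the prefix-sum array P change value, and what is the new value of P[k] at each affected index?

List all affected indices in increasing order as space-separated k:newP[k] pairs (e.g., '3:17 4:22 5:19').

Answer: 8:48 9:52

Derivation:
P[k] = A[0] + ... + A[k]
P[k] includes A[8] iff k >= 8
Affected indices: 8, 9, ..., 9; delta = 15
  P[8]: 33 + 15 = 48
  P[9]: 37 + 15 = 52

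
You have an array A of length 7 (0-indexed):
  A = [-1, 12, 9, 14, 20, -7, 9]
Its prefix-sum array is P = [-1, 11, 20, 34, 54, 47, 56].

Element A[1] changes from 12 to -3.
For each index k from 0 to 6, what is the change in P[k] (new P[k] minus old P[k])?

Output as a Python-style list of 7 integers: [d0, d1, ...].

Element change: A[1] 12 -> -3, delta = -15
For k < 1: P[k] unchanged, delta_P[k] = 0
For k >= 1: P[k] shifts by exactly -15
Delta array: [0, -15, -15, -15, -15, -15, -15]

Answer: [0, -15, -15, -15, -15, -15, -15]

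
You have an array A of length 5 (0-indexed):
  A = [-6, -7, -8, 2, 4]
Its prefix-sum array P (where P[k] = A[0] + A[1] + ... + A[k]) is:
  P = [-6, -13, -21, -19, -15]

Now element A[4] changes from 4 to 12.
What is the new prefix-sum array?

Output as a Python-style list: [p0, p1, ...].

Answer: [-6, -13, -21, -19, -7]

Derivation:
Change: A[4] 4 -> 12, delta = 8
P[k] for k < 4: unchanged (A[4] not included)
P[k] for k >= 4: shift by delta = 8
  P[0] = -6 + 0 = -6
  P[1] = -13 + 0 = -13
  P[2] = -21 + 0 = -21
  P[3] = -19 + 0 = -19
  P[4] = -15 + 8 = -7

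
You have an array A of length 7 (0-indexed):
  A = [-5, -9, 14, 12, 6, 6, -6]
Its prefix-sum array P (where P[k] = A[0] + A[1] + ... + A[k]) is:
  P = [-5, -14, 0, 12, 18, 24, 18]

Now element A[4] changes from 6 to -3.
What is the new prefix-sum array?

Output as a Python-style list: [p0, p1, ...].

Change: A[4] 6 -> -3, delta = -9
P[k] for k < 4: unchanged (A[4] not included)
P[k] for k >= 4: shift by delta = -9
  P[0] = -5 + 0 = -5
  P[1] = -14 + 0 = -14
  P[2] = 0 + 0 = 0
  P[3] = 12 + 0 = 12
  P[4] = 18 + -9 = 9
  P[5] = 24 + -9 = 15
  P[6] = 18 + -9 = 9

Answer: [-5, -14, 0, 12, 9, 15, 9]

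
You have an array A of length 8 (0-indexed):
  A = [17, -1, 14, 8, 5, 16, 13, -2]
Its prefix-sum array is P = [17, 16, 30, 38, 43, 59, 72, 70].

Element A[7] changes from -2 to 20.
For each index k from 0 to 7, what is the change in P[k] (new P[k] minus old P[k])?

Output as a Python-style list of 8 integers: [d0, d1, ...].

Answer: [0, 0, 0, 0, 0, 0, 0, 22]

Derivation:
Element change: A[7] -2 -> 20, delta = 22
For k < 7: P[k] unchanged, delta_P[k] = 0
For k >= 7: P[k] shifts by exactly 22
Delta array: [0, 0, 0, 0, 0, 0, 0, 22]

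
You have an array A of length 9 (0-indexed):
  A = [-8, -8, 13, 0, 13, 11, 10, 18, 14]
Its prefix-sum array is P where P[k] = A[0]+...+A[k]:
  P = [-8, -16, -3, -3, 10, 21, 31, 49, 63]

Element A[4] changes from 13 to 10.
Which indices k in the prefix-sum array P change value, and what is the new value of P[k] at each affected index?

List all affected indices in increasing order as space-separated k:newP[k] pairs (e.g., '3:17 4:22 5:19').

P[k] = A[0] + ... + A[k]
P[k] includes A[4] iff k >= 4
Affected indices: 4, 5, ..., 8; delta = -3
  P[4]: 10 + -3 = 7
  P[5]: 21 + -3 = 18
  P[6]: 31 + -3 = 28
  P[7]: 49 + -3 = 46
  P[8]: 63 + -3 = 60

Answer: 4:7 5:18 6:28 7:46 8:60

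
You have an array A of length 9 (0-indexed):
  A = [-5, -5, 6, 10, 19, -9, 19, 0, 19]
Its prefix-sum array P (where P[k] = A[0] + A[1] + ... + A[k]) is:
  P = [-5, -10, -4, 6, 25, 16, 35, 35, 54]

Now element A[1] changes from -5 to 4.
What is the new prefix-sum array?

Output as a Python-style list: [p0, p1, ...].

Answer: [-5, -1, 5, 15, 34, 25, 44, 44, 63]

Derivation:
Change: A[1] -5 -> 4, delta = 9
P[k] for k < 1: unchanged (A[1] not included)
P[k] for k >= 1: shift by delta = 9
  P[0] = -5 + 0 = -5
  P[1] = -10 + 9 = -1
  P[2] = -4 + 9 = 5
  P[3] = 6 + 9 = 15
  P[4] = 25 + 9 = 34
  P[5] = 16 + 9 = 25
  P[6] = 35 + 9 = 44
  P[7] = 35 + 9 = 44
  P[8] = 54 + 9 = 63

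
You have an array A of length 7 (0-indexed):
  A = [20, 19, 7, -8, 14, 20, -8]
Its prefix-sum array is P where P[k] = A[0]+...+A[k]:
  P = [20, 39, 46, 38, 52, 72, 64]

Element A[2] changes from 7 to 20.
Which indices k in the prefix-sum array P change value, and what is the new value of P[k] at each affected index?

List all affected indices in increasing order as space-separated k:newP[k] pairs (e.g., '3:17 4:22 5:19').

P[k] = A[0] + ... + A[k]
P[k] includes A[2] iff k >= 2
Affected indices: 2, 3, ..., 6; delta = 13
  P[2]: 46 + 13 = 59
  P[3]: 38 + 13 = 51
  P[4]: 52 + 13 = 65
  P[5]: 72 + 13 = 85
  P[6]: 64 + 13 = 77

Answer: 2:59 3:51 4:65 5:85 6:77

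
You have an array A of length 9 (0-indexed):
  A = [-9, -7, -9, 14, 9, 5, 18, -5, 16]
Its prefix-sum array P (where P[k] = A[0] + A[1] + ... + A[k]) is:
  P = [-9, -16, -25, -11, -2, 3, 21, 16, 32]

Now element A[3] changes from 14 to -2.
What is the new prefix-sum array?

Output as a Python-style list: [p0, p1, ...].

Change: A[3] 14 -> -2, delta = -16
P[k] for k < 3: unchanged (A[3] not included)
P[k] for k >= 3: shift by delta = -16
  P[0] = -9 + 0 = -9
  P[1] = -16 + 0 = -16
  P[2] = -25 + 0 = -25
  P[3] = -11 + -16 = -27
  P[4] = -2 + -16 = -18
  P[5] = 3 + -16 = -13
  P[6] = 21 + -16 = 5
  P[7] = 16 + -16 = 0
  P[8] = 32 + -16 = 16

Answer: [-9, -16, -25, -27, -18, -13, 5, 0, 16]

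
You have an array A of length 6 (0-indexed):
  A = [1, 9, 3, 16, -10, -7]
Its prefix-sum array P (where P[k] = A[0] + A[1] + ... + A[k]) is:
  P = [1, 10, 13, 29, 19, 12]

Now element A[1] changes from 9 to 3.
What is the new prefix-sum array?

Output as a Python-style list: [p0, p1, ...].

Answer: [1, 4, 7, 23, 13, 6]

Derivation:
Change: A[1] 9 -> 3, delta = -6
P[k] for k < 1: unchanged (A[1] not included)
P[k] for k >= 1: shift by delta = -6
  P[0] = 1 + 0 = 1
  P[1] = 10 + -6 = 4
  P[2] = 13 + -6 = 7
  P[3] = 29 + -6 = 23
  P[4] = 19 + -6 = 13
  P[5] = 12 + -6 = 6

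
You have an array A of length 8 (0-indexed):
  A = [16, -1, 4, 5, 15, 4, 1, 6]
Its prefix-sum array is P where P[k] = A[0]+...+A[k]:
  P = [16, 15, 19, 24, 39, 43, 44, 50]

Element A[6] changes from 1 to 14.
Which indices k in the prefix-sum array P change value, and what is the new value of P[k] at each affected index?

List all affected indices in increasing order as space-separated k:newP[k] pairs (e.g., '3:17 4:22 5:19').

P[k] = A[0] + ... + A[k]
P[k] includes A[6] iff k >= 6
Affected indices: 6, 7, ..., 7; delta = 13
  P[6]: 44 + 13 = 57
  P[7]: 50 + 13 = 63

Answer: 6:57 7:63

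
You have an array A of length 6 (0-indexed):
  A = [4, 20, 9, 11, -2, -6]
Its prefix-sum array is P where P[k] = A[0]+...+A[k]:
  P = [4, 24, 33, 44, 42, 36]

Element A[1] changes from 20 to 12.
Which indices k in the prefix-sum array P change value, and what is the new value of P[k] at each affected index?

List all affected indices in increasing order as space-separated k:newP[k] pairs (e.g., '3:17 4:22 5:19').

P[k] = A[0] + ... + A[k]
P[k] includes A[1] iff k >= 1
Affected indices: 1, 2, ..., 5; delta = -8
  P[1]: 24 + -8 = 16
  P[2]: 33 + -8 = 25
  P[3]: 44 + -8 = 36
  P[4]: 42 + -8 = 34
  P[5]: 36 + -8 = 28

Answer: 1:16 2:25 3:36 4:34 5:28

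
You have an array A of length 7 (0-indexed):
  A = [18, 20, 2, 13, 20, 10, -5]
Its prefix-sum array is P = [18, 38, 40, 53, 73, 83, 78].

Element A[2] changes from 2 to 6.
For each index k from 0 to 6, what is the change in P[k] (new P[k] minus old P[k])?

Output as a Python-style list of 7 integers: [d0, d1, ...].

Answer: [0, 0, 4, 4, 4, 4, 4]

Derivation:
Element change: A[2] 2 -> 6, delta = 4
For k < 2: P[k] unchanged, delta_P[k] = 0
For k >= 2: P[k] shifts by exactly 4
Delta array: [0, 0, 4, 4, 4, 4, 4]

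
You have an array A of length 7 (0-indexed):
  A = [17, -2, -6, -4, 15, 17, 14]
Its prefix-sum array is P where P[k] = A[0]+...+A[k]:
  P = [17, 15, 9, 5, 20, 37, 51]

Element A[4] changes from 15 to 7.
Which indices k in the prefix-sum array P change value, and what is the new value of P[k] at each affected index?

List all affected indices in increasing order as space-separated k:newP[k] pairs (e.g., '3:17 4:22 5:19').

P[k] = A[0] + ... + A[k]
P[k] includes A[4] iff k >= 4
Affected indices: 4, 5, ..., 6; delta = -8
  P[4]: 20 + -8 = 12
  P[5]: 37 + -8 = 29
  P[6]: 51 + -8 = 43

Answer: 4:12 5:29 6:43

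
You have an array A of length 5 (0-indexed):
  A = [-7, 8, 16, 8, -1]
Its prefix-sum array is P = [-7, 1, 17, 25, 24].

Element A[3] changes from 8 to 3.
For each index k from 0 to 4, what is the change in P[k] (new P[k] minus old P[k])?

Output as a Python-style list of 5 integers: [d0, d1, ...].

Element change: A[3] 8 -> 3, delta = -5
For k < 3: P[k] unchanged, delta_P[k] = 0
For k >= 3: P[k] shifts by exactly -5
Delta array: [0, 0, 0, -5, -5]

Answer: [0, 0, 0, -5, -5]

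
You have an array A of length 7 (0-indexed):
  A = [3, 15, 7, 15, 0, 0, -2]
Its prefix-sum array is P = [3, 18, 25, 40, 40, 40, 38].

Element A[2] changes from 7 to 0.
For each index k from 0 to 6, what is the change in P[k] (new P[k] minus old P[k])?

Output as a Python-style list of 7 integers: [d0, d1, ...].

Element change: A[2] 7 -> 0, delta = -7
For k < 2: P[k] unchanged, delta_P[k] = 0
For k >= 2: P[k] shifts by exactly -7
Delta array: [0, 0, -7, -7, -7, -7, -7]

Answer: [0, 0, -7, -7, -7, -7, -7]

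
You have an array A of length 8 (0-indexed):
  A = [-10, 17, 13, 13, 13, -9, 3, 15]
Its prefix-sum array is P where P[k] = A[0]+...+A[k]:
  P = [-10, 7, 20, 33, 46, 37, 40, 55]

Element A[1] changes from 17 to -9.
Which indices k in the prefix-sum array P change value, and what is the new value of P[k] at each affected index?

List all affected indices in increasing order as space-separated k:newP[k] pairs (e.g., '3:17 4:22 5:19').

Answer: 1:-19 2:-6 3:7 4:20 5:11 6:14 7:29

Derivation:
P[k] = A[0] + ... + A[k]
P[k] includes A[1] iff k >= 1
Affected indices: 1, 2, ..., 7; delta = -26
  P[1]: 7 + -26 = -19
  P[2]: 20 + -26 = -6
  P[3]: 33 + -26 = 7
  P[4]: 46 + -26 = 20
  P[5]: 37 + -26 = 11
  P[6]: 40 + -26 = 14
  P[7]: 55 + -26 = 29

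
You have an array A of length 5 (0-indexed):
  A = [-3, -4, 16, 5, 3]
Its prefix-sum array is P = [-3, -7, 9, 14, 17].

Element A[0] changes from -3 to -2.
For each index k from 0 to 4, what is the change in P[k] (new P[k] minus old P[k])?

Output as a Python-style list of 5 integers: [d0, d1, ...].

Answer: [1, 1, 1, 1, 1]

Derivation:
Element change: A[0] -3 -> -2, delta = 1
For k < 0: P[k] unchanged, delta_P[k] = 0
For k >= 0: P[k] shifts by exactly 1
Delta array: [1, 1, 1, 1, 1]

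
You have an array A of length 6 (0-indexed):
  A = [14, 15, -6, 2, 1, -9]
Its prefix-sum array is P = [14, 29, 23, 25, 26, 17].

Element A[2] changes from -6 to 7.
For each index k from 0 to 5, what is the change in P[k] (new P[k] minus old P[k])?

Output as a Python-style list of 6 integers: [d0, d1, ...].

Element change: A[2] -6 -> 7, delta = 13
For k < 2: P[k] unchanged, delta_P[k] = 0
For k >= 2: P[k] shifts by exactly 13
Delta array: [0, 0, 13, 13, 13, 13]

Answer: [0, 0, 13, 13, 13, 13]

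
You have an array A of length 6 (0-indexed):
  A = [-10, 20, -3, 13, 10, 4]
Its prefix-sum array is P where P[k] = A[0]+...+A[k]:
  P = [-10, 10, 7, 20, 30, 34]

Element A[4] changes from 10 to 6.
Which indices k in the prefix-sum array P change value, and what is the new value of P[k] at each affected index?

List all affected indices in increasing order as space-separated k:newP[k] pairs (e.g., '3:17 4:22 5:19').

P[k] = A[0] + ... + A[k]
P[k] includes A[4] iff k >= 4
Affected indices: 4, 5, ..., 5; delta = -4
  P[4]: 30 + -4 = 26
  P[5]: 34 + -4 = 30

Answer: 4:26 5:30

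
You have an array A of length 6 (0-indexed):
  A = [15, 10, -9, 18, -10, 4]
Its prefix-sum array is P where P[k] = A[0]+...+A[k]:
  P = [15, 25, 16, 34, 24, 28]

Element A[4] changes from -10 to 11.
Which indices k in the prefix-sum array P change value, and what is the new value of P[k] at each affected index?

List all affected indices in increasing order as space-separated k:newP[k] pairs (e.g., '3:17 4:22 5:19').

Answer: 4:45 5:49

Derivation:
P[k] = A[0] + ... + A[k]
P[k] includes A[4] iff k >= 4
Affected indices: 4, 5, ..., 5; delta = 21
  P[4]: 24 + 21 = 45
  P[5]: 28 + 21 = 49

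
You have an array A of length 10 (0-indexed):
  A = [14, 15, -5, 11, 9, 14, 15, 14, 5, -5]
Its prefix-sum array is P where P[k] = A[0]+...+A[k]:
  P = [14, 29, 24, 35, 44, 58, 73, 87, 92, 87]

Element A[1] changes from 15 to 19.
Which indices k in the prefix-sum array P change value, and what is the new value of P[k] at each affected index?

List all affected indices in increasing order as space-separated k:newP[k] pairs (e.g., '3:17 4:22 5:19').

P[k] = A[0] + ... + A[k]
P[k] includes A[1] iff k >= 1
Affected indices: 1, 2, ..., 9; delta = 4
  P[1]: 29 + 4 = 33
  P[2]: 24 + 4 = 28
  P[3]: 35 + 4 = 39
  P[4]: 44 + 4 = 48
  P[5]: 58 + 4 = 62
  P[6]: 73 + 4 = 77
  P[7]: 87 + 4 = 91
  P[8]: 92 + 4 = 96
  P[9]: 87 + 4 = 91

Answer: 1:33 2:28 3:39 4:48 5:62 6:77 7:91 8:96 9:91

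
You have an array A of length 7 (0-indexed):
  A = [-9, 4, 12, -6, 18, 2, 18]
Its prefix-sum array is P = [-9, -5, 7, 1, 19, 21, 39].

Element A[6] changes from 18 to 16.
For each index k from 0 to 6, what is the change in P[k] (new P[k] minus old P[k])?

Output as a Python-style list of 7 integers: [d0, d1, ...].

Answer: [0, 0, 0, 0, 0, 0, -2]

Derivation:
Element change: A[6] 18 -> 16, delta = -2
For k < 6: P[k] unchanged, delta_P[k] = 0
For k >= 6: P[k] shifts by exactly -2
Delta array: [0, 0, 0, 0, 0, 0, -2]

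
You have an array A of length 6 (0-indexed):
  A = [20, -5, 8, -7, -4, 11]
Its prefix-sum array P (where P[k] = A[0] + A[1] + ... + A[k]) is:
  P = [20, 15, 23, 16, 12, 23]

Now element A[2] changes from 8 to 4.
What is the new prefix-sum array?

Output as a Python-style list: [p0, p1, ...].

Change: A[2] 8 -> 4, delta = -4
P[k] for k < 2: unchanged (A[2] not included)
P[k] for k >= 2: shift by delta = -4
  P[0] = 20 + 0 = 20
  P[1] = 15 + 0 = 15
  P[2] = 23 + -4 = 19
  P[3] = 16 + -4 = 12
  P[4] = 12 + -4 = 8
  P[5] = 23 + -4 = 19

Answer: [20, 15, 19, 12, 8, 19]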